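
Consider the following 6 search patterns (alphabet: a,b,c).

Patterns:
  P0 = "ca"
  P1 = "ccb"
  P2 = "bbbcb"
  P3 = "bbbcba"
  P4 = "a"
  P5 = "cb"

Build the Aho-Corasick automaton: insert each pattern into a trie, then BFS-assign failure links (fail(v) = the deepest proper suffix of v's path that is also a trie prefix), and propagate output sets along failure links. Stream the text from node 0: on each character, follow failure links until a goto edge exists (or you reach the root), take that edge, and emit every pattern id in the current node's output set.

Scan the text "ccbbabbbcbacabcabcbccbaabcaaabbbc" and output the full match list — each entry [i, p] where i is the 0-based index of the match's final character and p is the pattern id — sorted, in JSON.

Construct AC machine:
Trie (insert patterns):
  n0 'ε': a→11 b→5 c→1
  n1 'c': a→2 b→12 c→3
  n2 'ca': ·  [P0 ends]
  n3 'cc': b→4
  n4 'ccb': ·  [P1 ends]
  n5 'b': b→6
  n6 'bb': b→7
  n7 'bbb': c→8
  n8 'bbbc': b→9
  n9 'bbbcb': a→10  [P2 ends]
  n10 'bbbcba': ·  [P3 ends]
  n11 'a': ·  [P4 ends]
  n12 'cb': ·  [P5 ends]

Failure links (BFS by depth):
  fail(1) 'c': from fail(0)=0 chase 'c': 0 ⇒ 0;  out=∅∪out(0)=∅
  fail(5) 'b': from fail(0)=0 chase 'b': 0 ⇒ 0;  out=∅∪out(0)=∅
  fail(11) 'a': from fail(0)=0 chase 'a': 0 ⇒ 0;  out={4}∪out(0)={4}
  fail(2) 'ca': from fail(1)=0 chase 'a': 0 ⇒ 11;  out={0}∪out(11)={0,4}
  fail(3) 'cc': from fail(1)=0 chase 'c': 0 ⇒ 1;  out=∅∪out(1)=∅
  fail(6) 'bb': from fail(5)=0 chase 'b': 0 ⇒ 5;  out=∅∪out(5)=∅
  fail(12) 'cb': from fail(1)=0 chase 'b': 0 ⇒ 5;  out={5}∪out(5)={5}
  fail(4) 'ccb': from fail(3)=1 chase 'b': 1 ⇒ 12;  out={1}∪out(12)={1,5}
  fail(7) 'bbb': from fail(6)=5 chase 'b': 5 ⇒ 6;  out=∅∪out(6)=∅
  fail(8) 'bbbc': from fail(7)=6 chase 'c': 6→5→0 ⇒ 1;  out=∅∪out(1)=∅
  fail(9) 'bbbcb': from fail(8)=1 chase 'b': 1 ⇒ 12;  out={2}∪out(12)={2,5}
  fail(10) 'bbbcba': from fail(9)=12 chase 'a': 12→5→0 ⇒ 11;  out={3}∪out(11)={3,4}

Scan:
[0] read 'c'  n0⇒n1
[1] read 'c'  n1⇒n3
[2] read 'b'  n3⇒n4  → match P1@[0:2],P5@[1:2]
[3] read 'b'  n4⇒n6 ·f
[4] read 'a'  n6⇒n11 ·f  → match P4@[4:4]
[5] read 'b'  n11⇒n5 ·f
[6] read 'b'  n5⇒n6
[7] read 'b'  n6⇒n7
[8] read 'c'  n7⇒n8
[9] read 'b'  n8⇒n9  → match P2@[5:9],P5@[8:9]
[10] read 'a'  n9⇒n10  → match P3@[5:10],P4@[10:10]
[11] read 'c'  n10⇒n1 ·f
[12] read 'a'  n1⇒n2  → match P0@[11:12],P4@[12:12]
[13] read 'b'  n2⇒n5 ·f
[14] read 'c'  n5⇒n1 ·f
[15] read 'a'  n1⇒n2  → match P0@[14:15],P4@[15:15]
[16] read 'b'  n2⇒n5 ·f
[17] read 'c'  n5⇒n1 ·f
[18] read 'b'  n1⇒n12  → match P5@[17:18]
[19] read 'c'  n12⇒n1 ·f
[20] read 'c'  n1⇒n3
[21] read 'b'  n3⇒n4  → match P1@[19:21],P5@[20:21]
[22] read 'a'  n4⇒n11 ·f  → match P4@[22:22]
[23] read 'a'  n11⇒n11 ·f  → match P4@[23:23]
[24] read 'b'  n11⇒n5 ·f
[25] read 'c'  n5⇒n1 ·f
[26] read 'a'  n1⇒n2  → match P0@[25:26],P4@[26:26]
[27] read 'a'  n2⇒n11 ·f  → match P4@[27:27]
[28] read 'a'  n11⇒n11 ·f  → match P4@[28:28]
[29] read 'b'  n11⇒n5 ·f
[30] read 'b'  n5⇒n6
[31] read 'b'  n6⇒n7
[32] read 'c'  n7⇒n8

Result: [[2,1],[2,5],[4,4],[9,2],[9,5],[10,3],[10,4],[12,0],[12,4],[15,0],[15,4],[18,5],[21,1],[21,5],[22,4],[23,4],[26,0],[26,4],[27,4],[28,4]]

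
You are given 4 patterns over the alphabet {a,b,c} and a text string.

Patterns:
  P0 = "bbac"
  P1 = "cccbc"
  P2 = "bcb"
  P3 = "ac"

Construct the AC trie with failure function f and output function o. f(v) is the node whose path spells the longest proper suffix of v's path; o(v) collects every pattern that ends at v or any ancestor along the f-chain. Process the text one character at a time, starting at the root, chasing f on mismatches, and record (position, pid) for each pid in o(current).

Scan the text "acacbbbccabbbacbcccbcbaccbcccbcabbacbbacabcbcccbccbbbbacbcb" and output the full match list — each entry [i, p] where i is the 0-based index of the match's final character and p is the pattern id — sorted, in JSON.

Build:
Trie nodes:
  0='ε' goto a→12 b→1 c→5
  1='b' goto b→2 c→10
  2='bb' goto a→3
  3='bba' goto c→4
  4='bbac' goto ·  [P0 ends]
  5='c' goto c→6
  6='cc' goto c→7
  7='ccc' goto b→8
  8='cccb' goto c→9
  9='cccbc' goto ·  [P1 ends]
  10='bc' goto b→11
  11='bcb' goto ·  [P2 ends]
  12='a' goto c→13
  13='ac' goto ·  [P3 ends]

Failure links (BFS by depth):
  n1('b'): parent n0 fail=0; on 'b' 0 → fail=0;  out ∅∪∅=∅
  n5('c'): parent n0 fail=0; on 'c' 0 → fail=0;  out ∅∪∅=∅
  n12('a'): parent n0 fail=0; on 'a' 0 → fail=0;  out ∅∪∅=∅
  n2('bb'): parent n1 fail=0; on 'b' 0 → fail=1;  out ∅∪∅=∅
  n6('cc'): parent n5 fail=0; on 'c' 0 → fail=5;  out ∅∪∅=∅
  n10('bc'): parent n1 fail=0; on 'c' 0 → fail=5;  out ∅∪∅=∅
  n13('ac'): parent n12 fail=0; on 'c' 0 → fail=5;  out {3}∪∅={3}
  n3('bba'): parent n2 fail=1; on 'a' 1→0 → fail=12;  out ∅∪∅=∅
  n7('ccc'): parent n6 fail=5; on 'c' 5 → fail=6;  out ∅∪∅=∅
  n11('bcb'): parent n10 fail=5; on 'b' 5→0 → fail=1;  out {2}∪∅={2}
  n4('bbac'): parent n3 fail=12; on 'c' 12 → fail=13;  out {0}∪{3}={0,3}
  n8('cccb'): parent n7 fail=6; on 'b' 6→5→0 → fail=1;  out ∅∪∅=∅
  n9('cccbc'): parent n8 fail=1; on 'c' 1 → fail=10;  out {1}∪∅={1}

Scan:
[0] read 'a'  n0⇒n12
[1] read 'c'  n12⇒n13  emit P3@[0:1]
[2] read 'a'  n13⇒n12 ·f
[3] read 'c'  n12⇒n13  emit P3@[2:3]
[4] read 'b'  n13⇒n1 ·f
[5] read 'b'  n1⇒n2
[6] read 'b'  n2⇒n2 ·f
[7] read 'c'  n2⇒n10 ·f
[8] read 'c'  n10⇒n6 ·f
[9] read 'a'  n6⇒n12 ·f
[10] read 'b'  n12⇒n1 ·f
[11] read 'b'  n1⇒n2
[12] read 'b'  n2⇒n2 ·f
[13] read 'a'  n2⇒n3
[14] read 'c'  n3⇒n4  emit P0@[11:14],P3@[13:14]
[15] read 'b'  n4⇒n1 ·f
[16] read 'c'  n1⇒n10
[17] read 'c'  n10⇒n6 ·f
[18] read 'c'  n6⇒n7
[19] read 'b'  n7⇒n8
[20] read 'c'  n8⇒n9  emit P1@[16:20]
[21] read 'b'  n9⇒n11 ·f  emit P2@[19:21]
[22] read 'a'  n11⇒n12 ·f
[23] read 'c'  n12⇒n13  emit P3@[22:23]
[24] read 'c'  n13⇒n6 ·f
[25] read 'b'  n6⇒n1 ·f
[26] read 'c'  n1⇒n10
[27] read 'c'  n10⇒n6 ·f
[28] read 'c'  n6⇒n7
[29] read 'b'  n7⇒n8
[30] read 'c'  n8⇒n9  emit P1@[26:30]
[31] read 'a'  n9⇒n12 ·f
[32] read 'b'  n12⇒n1 ·f
[33] read 'b'  n1⇒n2
[34] read 'a'  n2⇒n3
[35] read 'c'  n3⇒n4  emit P0@[32:35],P3@[34:35]
[36] read 'b'  n4⇒n1 ·f
[37] read 'b'  n1⇒n2
[38] read 'a'  n2⇒n3
[39] read 'c'  n3⇒n4  emit P0@[36:39],P3@[38:39]
[40] read 'a'  n4⇒n12 ·f
[41] read 'b'  n12⇒n1 ·f
[42] read 'c'  n1⇒n10
[43] read 'b'  n10⇒n11  emit P2@[41:43]
[44] read 'c'  n11⇒n10 ·f
[45] read 'c'  n10⇒n6 ·f
[46] read 'c'  n6⇒n7
[47] read 'b'  n7⇒n8
[48] read 'c'  n8⇒n9  emit P1@[44:48]
[49] read 'c'  n9⇒n6 ·f
[50] read 'b'  n6⇒n1 ·f
[51] read 'b'  n1⇒n2
[52] read 'b'  n2⇒n2 ·f
[53] read 'b'  n2⇒n2 ·f
[54] read 'a'  n2⇒n3
[55] read 'c'  n3⇒n4  emit P0@[52:55],P3@[54:55]
[56] read 'b'  n4⇒n1 ·f
[57] read 'c'  n1⇒n10
[58] read 'b'  n10⇒n11  emit P2@[56:58]

All matches (sorted): [[1,3],[3,3],[14,0],[14,3],[20,1],[21,2],[23,3],[30,1],[35,0],[35,3],[39,0],[39,3],[43,2],[48,1],[55,0],[55,3],[58,2]]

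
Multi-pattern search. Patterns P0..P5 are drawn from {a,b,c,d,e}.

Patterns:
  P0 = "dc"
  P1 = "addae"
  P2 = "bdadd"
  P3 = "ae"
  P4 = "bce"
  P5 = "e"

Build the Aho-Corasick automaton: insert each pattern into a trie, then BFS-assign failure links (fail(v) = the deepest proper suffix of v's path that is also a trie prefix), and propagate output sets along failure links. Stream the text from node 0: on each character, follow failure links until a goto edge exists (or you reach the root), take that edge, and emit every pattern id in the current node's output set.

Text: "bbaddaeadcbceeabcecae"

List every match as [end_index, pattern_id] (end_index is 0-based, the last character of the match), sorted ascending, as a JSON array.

Build:
Trie (insert patterns):
  0='ε' goto a→3 b→8 d→1 e→16
  1='d' goto c→2
  2='dc' goto ·  ←P0
  3='a' goto d→4 e→13
  4='ad' goto d→5
  5='add' goto a→6
  6='adda' goto e→7
  7='addae' goto ·  ←P1
  8='b' goto c→14 d→9
  9='bd' goto a→10
  10='bda' goto d→11
  11='bdad' goto d→12
  12='bdadd' goto ·  ←P2
  13='ae' goto ·  ←P3
  14='bc' goto e→15
  15='bce' goto ·  ←P4
  16='e' goto ·  ←P5

Failure links (BFS by depth):
  fail(1) 'd': from fail(0)=0 chase 'd': 0 ⇒ 0;  out=∅∪out(0)=∅
  fail(3) 'a': from fail(0)=0 chase 'a': 0 ⇒ 0;  out=∅∪out(0)=∅
  fail(8) 'b': from fail(0)=0 chase 'b': 0 ⇒ 0;  out=∅∪out(0)=∅
  fail(16) 'e': from fail(0)=0 chase 'e': 0 ⇒ 0;  out={5}∪out(0)={5}
  fail(2) 'dc': from fail(1)=0 chase 'c': 0 ⇒ 0;  out={0}∪out(0)={0}
  fail(4) 'ad': from fail(3)=0 chase 'd': 0 ⇒ 1;  out=∅∪out(1)=∅
  fail(9) 'bd': from fail(8)=0 chase 'd': 0 ⇒ 1;  out=∅∪out(1)=∅
  fail(13) 'ae': from fail(3)=0 chase 'e': 0 ⇒ 16;  out={3}∪out(16)={3,5}
  fail(14) 'bc': from fail(8)=0 chase 'c': 0 ⇒ 0;  out=∅∪out(0)=∅
  fail(5) 'add': from fail(4)=1 chase 'd': 1→0 ⇒ 1;  out=∅∪out(1)=∅
  fail(10) 'bda': from fail(9)=1 chase 'a': 1→0 ⇒ 3;  out=∅∪out(3)=∅
  fail(15) 'bce': from fail(14)=0 chase 'e': 0 ⇒ 16;  out={4}∪out(16)={4,5}
  fail(6) 'adda': from fail(5)=1 chase 'a': 1→0 ⇒ 3;  out=∅∪out(3)=∅
  fail(11) 'bdad': from fail(10)=3 chase 'd': 3 ⇒ 4;  out=∅∪out(4)=∅
  fail(7) 'addae': from fail(6)=3 chase 'e': 3 ⇒ 13;  out={1}∪out(13)={1,3,5}
  fail(12) 'bdadd': from fail(11)=4 chase 'd': 4 ⇒ 5;  out={2}∪out(5)={2}

Text stream:
[0] read 'b'  n0⇒n8
[1] read 'b'  n8⇒n8 (fail-walked)
[2] read 'a'  n8⇒n3 (fail-walked)
[3] read 'd'  n3⇒n4
[4] read 'd'  n4⇒n5
[5] read 'a'  n5⇒n6
[6] read 'e'  n6⇒n7  emit P1@[2:6],P3@[5:6],P5@[6:6]
[7] read 'a'  n7⇒n3 (fail-walked)
[8] read 'd'  n3⇒n4
[9] read 'c'  n4⇒n2 (fail-walked)  emit P0@[8:9]
[10] read 'b'  n2⇒n8 (fail-walked)
[11] read 'c'  n8⇒n14
[12] read 'e'  n14⇒n15  emit P4@[10:12],P5@[12:12]
[13] read 'e'  n15⇒n16 (fail-walked)  emit P5@[13:13]
[14] read 'a'  n16⇒n3 (fail-walked)
[15] read 'b'  n3⇒n8 (fail-walked)
[16] read 'c'  n8⇒n14
[17] read 'e'  n14⇒n15  emit P4@[15:17],P5@[17:17]
[18] read 'c'  n15⇒n0 (fail-walked)
[19] read 'a'  n0⇒n3
[20] read 'e'  n3⇒n13  emit P3@[19:20],P5@[20:20]

Matches: [[6,1],[6,3],[6,5],[9,0],[12,4],[12,5],[13,5],[17,4],[17,5],[20,3],[20,5]]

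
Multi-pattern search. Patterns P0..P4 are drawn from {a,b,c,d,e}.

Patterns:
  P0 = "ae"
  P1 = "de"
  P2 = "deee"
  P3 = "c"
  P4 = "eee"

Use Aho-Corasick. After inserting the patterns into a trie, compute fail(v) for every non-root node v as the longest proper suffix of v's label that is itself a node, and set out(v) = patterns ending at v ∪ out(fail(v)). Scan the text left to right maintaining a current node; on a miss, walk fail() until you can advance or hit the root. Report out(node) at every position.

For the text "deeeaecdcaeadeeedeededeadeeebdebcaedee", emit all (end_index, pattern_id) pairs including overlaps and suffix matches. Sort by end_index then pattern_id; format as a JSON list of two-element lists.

Build automaton:
Trie (insert patterns):
  n0 'ε': a→1 c→7 d→3 e→8
  n1 'a': e→2
  n2 'ae': ·  ←P0
  n3 'd': e→4
  n4 'de': e→5  ←P1
  n5 'dee': e→6
  n6 'deee': ·  ←P2
  n7 'c': ·  ←P3
  n8 'e': e→9
  n9 'ee': e→10
  n10 'eee': ·  ←P4

BFS fail/out derivation:
  fail(1) 'a': from fail(0)=0 chase 'a': 0 ⇒ 0;  out=∅∪out(0)=∅
  fail(3) 'd': from fail(0)=0 chase 'd': 0 ⇒ 0;  out=∅∪out(0)=∅
  fail(7) 'c': from fail(0)=0 chase 'c': 0 ⇒ 0;  out={3}∪out(0)={3}
  fail(8) 'e': from fail(0)=0 chase 'e': 0 ⇒ 0;  out=∅∪out(0)=∅
  fail(2) 'ae': from fail(1)=0 chase 'e': 0 ⇒ 8;  out={0}∪out(8)={0}
  fail(4) 'de': from fail(3)=0 chase 'e': 0 ⇒ 8;  out={1}∪out(8)={1}
  fail(9) 'ee': from fail(8)=0 chase 'e': 0 ⇒ 8;  out=∅∪out(8)=∅
  fail(5) 'dee': from fail(4)=8 chase 'e': 8 ⇒ 9;  out=∅∪out(9)=∅
  fail(10) 'eee': from fail(9)=8 chase 'e': 8 ⇒ 9;  out={4}∪out(9)={4}
  fail(6) 'deee': from fail(5)=9 chase 'e': 9 ⇒ 10;  out={2}∪out(10)={2,4}

Text stream:
pos 0 'd': at 3
pos 1 'e': at 4  → match P1@[0:1]
pos 2 'e': at 5
pos 3 'e': at 6  → match P2@[0:3],P4@[1:3]
pos 4 'a': at 1 ·f
pos 5 'e': at 2  → match P0@[4:5]
pos 6 'c': at 7 ·f  → match P3@[6:6]
pos 7 'd': at 3 ·f
pos 8 'c': at 7 ·f  → match P3@[8:8]
pos 9 'a': at 1 ·f
pos 10 'e': at 2  → match P0@[9:10]
pos 11 'a': at 1 ·f
pos 12 'd': at 3 ·f
pos 13 'e': at 4  → match P1@[12:13]
pos 14 'e': at 5
pos 15 'e': at 6  → match P2@[12:15],P4@[13:15]
pos 16 'd': at 3 ·f
pos 17 'e': at 4  → match P1@[16:17]
pos 18 'e': at 5
pos 19 'd': at 3 ·f
pos 20 'e': at 4  → match P1@[19:20]
pos 21 'd': at 3 ·f
pos 22 'e': at 4  → match P1@[21:22]
pos 23 'a': at 1 ·f
pos 24 'd': at 3 ·f
pos 25 'e': at 4  → match P1@[24:25]
pos 26 'e': at 5
pos 27 'e': at 6  → match P2@[24:27],P4@[25:27]
pos 28 'b': at 0 ·f
pos 29 'd': at 3
pos 30 'e': at 4  → match P1@[29:30]
pos 31 'b': at 0 ·f
pos 32 'c': at 7  → match P3@[32:32]
pos 33 'a': at 1 ·f
pos 34 'e': at 2  → match P0@[33:34]
pos 35 'd': at 3 ·f
pos 36 'e': at 4  → match P1@[35:36]
pos 37 'e': at 5

All matches (sorted): [[1,1],[3,2],[3,4],[5,0],[6,3],[8,3],[10,0],[13,1],[15,2],[15,4],[17,1],[20,1],[22,1],[25,1],[27,2],[27,4],[30,1],[32,3],[34,0],[36,1]]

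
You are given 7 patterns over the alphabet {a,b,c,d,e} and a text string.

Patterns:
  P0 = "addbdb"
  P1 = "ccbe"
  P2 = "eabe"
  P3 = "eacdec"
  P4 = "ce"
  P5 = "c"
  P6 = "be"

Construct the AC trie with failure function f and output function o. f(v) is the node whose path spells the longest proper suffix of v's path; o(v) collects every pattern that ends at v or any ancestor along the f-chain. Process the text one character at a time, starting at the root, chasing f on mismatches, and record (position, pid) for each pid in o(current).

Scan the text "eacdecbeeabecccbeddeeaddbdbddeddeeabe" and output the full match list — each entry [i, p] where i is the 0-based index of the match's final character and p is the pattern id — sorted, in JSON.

Construct AC machine:
Trie nodes:
  0='ε' goto a→1 b→20 c→7 e→11
  1='a' goto d→2
  2='ad' goto d→3
  3='add' goto b→4
  4='addb' goto d→5
  5='addbd' goto b→6
  6='addbdb' goto ·  [P0 ends]
  7='c' goto c→8 e→19  [P5 ends]
  8='cc' goto b→9
  9='ccb' goto e→10
  10='ccbe' goto ·  [P1 ends]
  11='e' goto a→12
  12='ea' goto b→13 c→15
  13='eab' goto e→14
  14='eabe' goto ·  [P2 ends]
  15='eac' goto d→16
  16='eacd' goto e→17
  17='eacde' goto c→18
  18='eacdec' goto ·  [P3 ends]
  19='ce' goto ·  [P4 ends]
  20='b' goto e→21
  21='be' goto ·  [P6 ends]

Failure links (BFS by depth):
  fail(1) 'a': from fail(0)=0 chase 'a': 0 ⇒ 0;  out=∅∪out(0)=∅
  fail(7) 'c': from fail(0)=0 chase 'c': 0 ⇒ 0;  out={5}∪out(0)={5}
  fail(11) 'e': from fail(0)=0 chase 'e': 0 ⇒ 0;  out=∅∪out(0)=∅
  fail(20) 'b': from fail(0)=0 chase 'b': 0 ⇒ 0;  out=∅∪out(0)=∅
  fail(2) 'ad': from fail(1)=0 chase 'd': 0 ⇒ 0;  out=∅∪out(0)=∅
  fail(8) 'cc': from fail(7)=0 chase 'c': 0 ⇒ 7;  out=∅∪out(7)={5}
  fail(12) 'ea': from fail(11)=0 chase 'a': 0 ⇒ 1;  out=∅∪out(1)=∅
  fail(19) 'ce': from fail(7)=0 chase 'e': 0 ⇒ 11;  out={4}∪out(11)={4}
  fail(21) 'be': from fail(20)=0 chase 'e': 0 ⇒ 11;  out={6}∪out(11)={6}
  fail(3) 'add': from fail(2)=0 chase 'd': 0 ⇒ 0;  out=∅∪out(0)=∅
  fail(9) 'ccb': from fail(8)=7 chase 'b': 7→0 ⇒ 20;  out=∅∪out(20)=∅
  fail(13) 'eab': from fail(12)=1 chase 'b': 1→0 ⇒ 20;  out=∅∪out(20)=∅
  fail(15) 'eac': from fail(12)=1 chase 'c': 1→0 ⇒ 7;  out=∅∪out(7)={5}
  fail(4) 'addb': from fail(3)=0 chase 'b': 0 ⇒ 20;  out=∅∪out(20)=∅
  fail(10) 'ccbe': from fail(9)=20 chase 'e': 20 ⇒ 21;  out={1}∪out(21)={1,6}
  fail(14) 'eabe': from fail(13)=20 chase 'e': 20 ⇒ 21;  out={2}∪out(21)={2,6}
  fail(16) 'eacd': from fail(15)=7 chase 'd': 7→0 ⇒ 0;  out=∅∪out(0)=∅
  fail(5) 'addbd': from fail(4)=20 chase 'd': 20→0 ⇒ 0;  out=∅∪out(0)=∅
  fail(17) 'eacde': from fail(16)=0 chase 'e': 0 ⇒ 11;  out=∅∪out(11)=∅
  fail(6) 'addbdb': from fail(5)=0 chase 'b': 0 ⇒ 20;  out={0}∪out(20)={0}
  fail(18) 'eacdec': from fail(17)=11 chase 'c': 11→0 ⇒ 7;  out={3}∪out(7)={3,5}

Run:
[0] read 'e'  n0⇒n11
[1] read 'a'  n11⇒n12
[2] read 'c'  n12⇒n15  ** P5@[2:2]
[3] read 'd'  n15⇒n16
[4] read 'e'  n16⇒n17
[5] read 'c'  n17⇒n18  ** P3@[0:5],P5@[5:5]
[6] read 'b'  n18⇒n20 (fail-walked)
[7] read 'e'  n20⇒n21  ** P6@[6:7]
[8] read 'e'  n21⇒n11 (fail-walked)
[9] read 'a'  n11⇒n12
[10] read 'b'  n12⇒n13
[11] read 'e'  n13⇒n14  ** P2@[8:11],P6@[10:11]
[12] read 'c'  n14⇒n7 (fail-walked)  ** P5@[12:12]
[13] read 'c'  n7⇒n8  ** P5@[13:13]
[14] read 'c'  n8⇒n8 (fail-walked)  ** P5@[14:14]
[15] read 'b'  n8⇒n9
[16] read 'e'  n9⇒n10  ** P1@[13:16],P6@[15:16]
[17] read 'd'  n10⇒n0 (fail-walked)
[18] read 'd'  n0⇒n0
[19] read 'e'  n0⇒n11
[20] read 'e'  n11⇒n11 (fail-walked)
[21] read 'a'  n11⇒n12
[22] read 'd'  n12⇒n2 (fail-walked)
[23] read 'd'  n2⇒n3
[24] read 'b'  n3⇒n4
[25] read 'd'  n4⇒n5
[26] read 'b'  n5⇒n6  ** P0@[21:26]
[27] read 'd'  n6⇒n0 (fail-walked)
[28] read 'd'  n0⇒n0
[29] read 'e'  n0⇒n11
[30] read 'd'  n11⇒n0 (fail-walked)
[31] read 'd'  n0⇒n0
[32] read 'e'  n0⇒n11
[33] read 'e'  n11⇒n11 (fail-walked)
[34] read 'a'  n11⇒n12
[35] read 'b'  n12⇒n13
[36] read 'e'  n13⇒n14  ** P2@[33:36],P6@[35:36]

Matches: [[2,5],[5,3],[5,5],[7,6],[11,2],[11,6],[12,5],[13,5],[14,5],[16,1],[16,6],[26,0],[36,2],[36,6]]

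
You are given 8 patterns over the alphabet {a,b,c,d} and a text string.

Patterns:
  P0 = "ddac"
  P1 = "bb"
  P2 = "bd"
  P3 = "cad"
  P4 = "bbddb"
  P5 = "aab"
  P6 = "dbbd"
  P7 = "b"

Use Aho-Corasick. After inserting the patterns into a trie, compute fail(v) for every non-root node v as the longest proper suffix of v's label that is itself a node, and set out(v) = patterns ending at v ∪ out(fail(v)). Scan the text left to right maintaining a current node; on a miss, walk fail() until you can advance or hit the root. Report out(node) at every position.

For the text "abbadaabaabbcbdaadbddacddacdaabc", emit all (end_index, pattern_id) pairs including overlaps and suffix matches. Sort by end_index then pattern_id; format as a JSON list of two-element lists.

Build automaton:
Trie nodes:
  n0 'ε': a→14 b→5 c→8 d→1
  n1 'd': b→17 d→2
  n2 'dd': a→3
  n3 'dda': c→4
  n4 'ddac': ·  ←P0
  n5 'b': b→6 d→7  ←P7
  n6 'bb': d→11  ←P1
  n7 'bd': ·  ←P2
  n8 'c': a→9
  n9 'ca': d→10
  n10 'cad': ·  ←P3
  n11 'bbd': d→12
  n12 'bbdd': b→13
  n13 'bbddb': ·  ←P4
  n14 'a': a→15
  n15 'aa': b→16
  n16 'aab': ·  ←P5
  n17 'db': b→18
  n18 'dbb': d→19
  n19 'dbbd': ·  ←P6

Failure links (BFS by depth):
  n1('d'): parent n0 fail=0; on 'd' 0 → fail=0;  out ∅∪∅=∅
  n5('b'): parent n0 fail=0; on 'b' 0 → fail=0;  out {7}∪∅={7}
  n8('c'): parent n0 fail=0; on 'c' 0 → fail=0;  out ∅∪∅=∅
  n14('a'): parent n0 fail=0; on 'a' 0 → fail=0;  out ∅∪∅=∅
  n2('dd'): parent n1 fail=0; on 'd' 0 → fail=1;  out ∅∪∅=∅
  n6('bb'): parent n5 fail=0; on 'b' 0 → fail=5;  out {1}∪{7}={1,7}
  n7('bd'): parent n5 fail=0; on 'd' 0 → fail=1;  out {2}∪∅={2}
  n9('ca'): parent n8 fail=0; on 'a' 0 → fail=14;  out ∅∪∅=∅
  n15('aa'): parent n14 fail=0; on 'a' 0 → fail=14;  out ∅∪∅=∅
  n17('db'): parent n1 fail=0; on 'b' 0 → fail=5;  out ∅∪{7}={7}
  n3('dda'): parent n2 fail=1; on 'a' 1→0 → fail=14;  out ∅∪∅=∅
  n10('cad'): parent n9 fail=14; on 'd' 14→0 → fail=1;  out {3}∪∅={3}
  n11('bbd'): parent n6 fail=5; on 'd' 5 → fail=7;  out ∅∪{2}={2}
  n16('aab'): parent n15 fail=14; on 'b' 14→0 → fail=5;  out {5}∪{7}={5,7}
  n18('dbb'): parent n17 fail=5; on 'b' 5 → fail=6;  out ∅∪{1,7}={1,7}
  n4('ddac'): parent n3 fail=14; on 'c' 14→0 → fail=8;  out {0}∪∅={0}
  n12('bbdd'): parent n11 fail=7; on 'd' 7→1 → fail=2;  out ∅∪∅=∅
  n19('dbbd'): parent n18 fail=6; on 'd' 6 → fail=11;  out {6}∪{2}={2,6}
  n13('bbddb'): parent n12 fail=2; on 'b' 2→1 → fail=17;  out {4}∪{7}={4,7}

Scan:
pos 0 'a': at 14
pos 1 'b': at 5 (via fail)  emit P7@[1:1]
pos 2 'b': at 6  emit P1@[1:2],P7@[2:2]
pos 3 'a': at 14 (via fail)
pos 4 'd': at 1 (via fail)
pos 5 'a': at 14 (via fail)
pos 6 'a': at 15
pos 7 'b': at 16  emit P5@[5:7],P7@[7:7]
pos 8 'a': at 14 (via fail)
pos 9 'a': at 15
pos 10 'b': at 16  emit P5@[8:10],P7@[10:10]
pos 11 'b': at 6 (via fail)  emit P1@[10:11],P7@[11:11]
pos 12 'c': at 8 (via fail)
pos 13 'b': at 5 (via fail)  emit P7@[13:13]
pos 14 'd': at 7  emit P2@[13:14]
pos 15 'a': at 14 (via fail)
pos 16 'a': at 15
pos 17 'd': at 1 (via fail)
pos 18 'b': at 17  emit P7@[18:18]
pos 19 'd': at 7 (via fail)  emit P2@[18:19]
pos 20 'd': at 2 (via fail)
pos 21 'a': at 3
pos 22 'c': at 4  emit P0@[19:22]
pos 23 'd': at 1 (via fail)
pos 24 'd': at 2
pos 25 'a': at 3
pos 26 'c': at 4  emit P0@[23:26]
pos 27 'd': at 1 (via fail)
pos 28 'a': at 14 (via fail)
pos 29 'a': at 15
pos 30 'b': at 16  emit P5@[28:30],P7@[30:30]
pos 31 'c': at 8 (via fail)

Matches: [[1,7],[2,1],[2,7],[7,5],[7,7],[10,5],[10,7],[11,1],[11,7],[13,7],[14,2],[18,7],[19,2],[22,0],[26,0],[30,5],[30,7]]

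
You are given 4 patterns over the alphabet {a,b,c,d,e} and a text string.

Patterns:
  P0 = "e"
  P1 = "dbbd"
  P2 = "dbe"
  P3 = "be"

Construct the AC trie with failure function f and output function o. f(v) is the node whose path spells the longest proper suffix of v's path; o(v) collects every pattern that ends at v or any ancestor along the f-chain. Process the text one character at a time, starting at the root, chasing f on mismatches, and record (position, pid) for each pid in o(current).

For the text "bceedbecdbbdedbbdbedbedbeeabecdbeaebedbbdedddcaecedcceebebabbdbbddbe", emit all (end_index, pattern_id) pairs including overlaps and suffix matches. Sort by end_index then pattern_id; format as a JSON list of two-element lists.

Construct AC machine:
Trie (insert patterns):
  n0 'ε': b→7 d→2 e→1
  n1 'e': ·  [P0 ends]
  n2 'd': b→3
  n3 'db': b→4 e→6
  n4 'dbb': d→5
  n5 'dbbd': ·  [P1 ends]
  n6 'dbe': ·  [P2 ends]
  n7 'b': e→8
  n8 'be': ·  [P3 ends]

Failure links (BFS by depth):
  fail(1) 'e': from fail(0)=0 chase 'e': 0 ⇒ 0;  out={0}∪out(0)={0}
  fail(2) 'd': from fail(0)=0 chase 'd': 0 ⇒ 0;  out=∅∪out(0)=∅
  fail(7) 'b': from fail(0)=0 chase 'b': 0 ⇒ 0;  out=∅∪out(0)=∅
  fail(3) 'db': from fail(2)=0 chase 'b': 0 ⇒ 7;  out=∅∪out(7)=∅
  fail(8) 'be': from fail(7)=0 chase 'e': 0 ⇒ 1;  out={3}∪out(1)={0,3}
  fail(4) 'dbb': from fail(3)=7 chase 'b': 7→0 ⇒ 7;  out=∅∪out(7)=∅
  fail(6) 'dbe': from fail(3)=7 chase 'e': 7 ⇒ 8;  out={2}∪out(8)={0,2,3}
  fail(5) 'dbbd': from fail(4)=7 chase 'd': 7→0 ⇒ 2;  out={1}∪out(2)={1}

Text stream:
[0] read 'b'  n0⇒n7
[1] read 'c'  n7⇒n0 ·f
[2] read 'e'  n0⇒n1  emit P0@[2:2]
[3] read 'e'  n1⇒n1 ·f  emit P0@[3:3]
[4] read 'd'  n1⇒n2 ·f
[5] read 'b'  n2⇒n3
[6] read 'e'  n3⇒n6  emit P0@[6:6],P2@[4:6],P3@[5:6]
[7] read 'c'  n6⇒n0 ·f
[8] read 'd'  n0⇒n2
[9] read 'b'  n2⇒n3
[10] read 'b'  n3⇒n4
[11] read 'd'  n4⇒n5  emit P1@[8:11]
[12] read 'e'  n5⇒n1 ·f  emit P0@[12:12]
[13] read 'd'  n1⇒n2 ·f
[14] read 'b'  n2⇒n3
[15] read 'b'  n3⇒n4
[16] read 'd'  n4⇒n5  emit P1@[13:16]
[17] read 'b'  n5⇒n3 ·f
[18] read 'e'  n3⇒n6  emit P0@[18:18],P2@[16:18],P3@[17:18]
[19] read 'd'  n6⇒n2 ·f
[20] read 'b'  n2⇒n3
[21] read 'e'  n3⇒n6  emit P0@[21:21],P2@[19:21],P3@[20:21]
[22] read 'd'  n6⇒n2 ·f
[23] read 'b'  n2⇒n3
[24] read 'e'  n3⇒n6  emit P0@[24:24],P2@[22:24],P3@[23:24]
[25] read 'e'  n6⇒n1 ·f  emit P0@[25:25]
[26] read 'a'  n1⇒n0 ·f
[27] read 'b'  n0⇒n7
[28] read 'e'  n7⇒n8  emit P0@[28:28],P3@[27:28]
[29] read 'c'  n8⇒n0 ·f
[30] read 'd'  n0⇒n2
[31] read 'b'  n2⇒n3
[32] read 'e'  n3⇒n6  emit P0@[32:32],P2@[30:32],P3@[31:32]
[33] read 'a'  n6⇒n0 ·f
[34] read 'e'  n0⇒n1  emit P0@[34:34]
[35] read 'b'  n1⇒n7 ·f
[36] read 'e'  n7⇒n8  emit P0@[36:36],P3@[35:36]
[37] read 'd'  n8⇒n2 ·f
[38] read 'b'  n2⇒n3
[39] read 'b'  n3⇒n4
[40] read 'd'  n4⇒n5  emit P1@[37:40]
[41] read 'e'  n5⇒n1 ·f  emit P0@[41:41]
[42] read 'd'  n1⇒n2 ·f
[43] read 'd'  n2⇒n2 ·f
[44] read 'd'  n2⇒n2 ·f
[45] read 'c'  n2⇒n0 ·f
[46] read 'a'  n0⇒n0
[47] read 'e'  n0⇒n1  emit P0@[47:47]
[48] read 'c'  n1⇒n0 ·f
[49] read 'e'  n0⇒n1  emit P0@[49:49]
[50] read 'd'  n1⇒n2 ·f
[51] read 'c'  n2⇒n0 ·f
[52] read 'c'  n0⇒n0
[53] read 'e'  n0⇒n1  emit P0@[53:53]
[54] read 'e'  n1⇒n1 ·f  emit P0@[54:54]
[55] read 'b'  n1⇒n7 ·f
[56] read 'e'  n7⇒n8  emit P0@[56:56],P3@[55:56]
[57] read 'b'  n8⇒n7 ·f
[58] read 'a'  n7⇒n0 ·f
[59] read 'b'  n0⇒n7
[60] read 'b'  n7⇒n7 ·f
[61] read 'd'  n7⇒n2 ·f
[62] read 'b'  n2⇒n3
[63] read 'b'  n3⇒n4
[64] read 'd'  n4⇒n5  emit P1@[61:64]
[65] read 'd'  n5⇒n2 ·f
[66] read 'b'  n2⇒n3
[67] read 'e'  n3⇒n6  emit P0@[67:67],P2@[65:67],P3@[66:67]

All matches (sorted): [[2,0],[3,0],[6,0],[6,2],[6,3],[11,1],[12,0],[16,1],[18,0],[18,2],[18,3],[21,0],[21,2],[21,3],[24,0],[24,2],[24,3],[25,0],[28,0],[28,3],[32,0],[32,2],[32,3],[34,0],[36,0],[36,3],[40,1],[41,0],[47,0],[49,0],[53,0],[54,0],[56,0],[56,3],[64,1],[67,0],[67,2],[67,3]]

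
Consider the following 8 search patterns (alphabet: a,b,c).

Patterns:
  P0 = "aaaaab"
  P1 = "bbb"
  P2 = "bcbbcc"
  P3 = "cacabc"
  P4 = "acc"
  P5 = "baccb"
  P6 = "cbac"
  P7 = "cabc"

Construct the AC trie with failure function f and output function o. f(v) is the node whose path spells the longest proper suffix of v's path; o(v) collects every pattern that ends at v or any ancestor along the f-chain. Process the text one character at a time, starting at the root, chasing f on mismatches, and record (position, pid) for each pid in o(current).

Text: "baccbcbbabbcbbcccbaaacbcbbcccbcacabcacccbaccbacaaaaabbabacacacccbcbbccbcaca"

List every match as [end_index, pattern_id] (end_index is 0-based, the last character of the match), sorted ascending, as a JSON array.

Construct AC machine:
Trie nodes:
  0='ε' goto a→1 b→7 c→15
  1='a' goto a→2 c→21
  2='aa' goto a→3
  3='aaa' goto a→4
  4='aaaa' goto a→5
  5='aaaaa' goto b→6
  6='aaaaab' goto ·  ←P0
  7='b' goto a→23 b→8 c→10
  8='bb' goto b→9
  9='bbb' goto ·  ←P1
  10='bc' goto b→11
  11='bcb' goto b→12
  12='bcbb' goto c→13
  13='bcbbc' goto c→14
  14='bcbbcc' goto ·  ←P2
  15='c' goto a→16 b→27
  16='ca' goto b→30 c→17
  17='cac' goto a→18
  18='caca' goto b→19
  19='cacab' goto c→20
  20='cacabc' goto ·  ←P3
  21='ac' goto c→22
  22='acc' goto ·  ←P4
  23='ba' goto c→24
  24='bac' goto c→25
  25='bacc' goto b→26
  26='baccb' goto ·  ←P5
  27='cb' goto a→28
  28='cba' goto c→29
  29='cbac' goto ·  ←P6
  30='cab' goto c→31
  31='cabc' goto ·  ←P7

BFS fail/out derivation:
  fail(1) 'a': from fail(0)=0 chase 'a': 0 ⇒ 0;  out=∅∪out(0)=∅
  fail(7) 'b': from fail(0)=0 chase 'b': 0 ⇒ 0;  out=∅∪out(0)=∅
  fail(15) 'c': from fail(0)=0 chase 'c': 0 ⇒ 0;  out=∅∪out(0)=∅
  fail(2) 'aa': from fail(1)=0 chase 'a': 0 ⇒ 1;  out=∅∪out(1)=∅
  fail(8) 'bb': from fail(7)=0 chase 'b': 0 ⇒ 7;  out=∅∪out(7)=∅
  fail(10) 'bc': from fail(7)=0 chase 'c': 0 ⇒ 15;  out=∅∪out(15)=∅
  fail(16) 'ca': from fail(15)=0 chase 'a': 0 ⇒ 1;  out=∅∪out(1)=∅
  fail(21) 'ac': from fail(1)=0 chase 'c': 0 ⇒ 15;  out=∅∪out(15)=∅
  fail(23) 'ba': from fail(7)=0 chase 'a': 0 ⇒ 1;  out=∅∪out(1)=∅
  fail(27) 'cb': from fail(15)=0 chase 'b': 0 ⇒ 7;  out=∅∪out(7)=∅
  fail(3) 'aaa': from fail(2)=1 chase 'a': 1 ⇒ 2;  out=∅∪out(2)=∅
  fail(9) 'bbb': from fail(8)=7 chase 'b': 7 ⇒ 8;  out={1}∪out(8)={1}
  fail(11) 'bcb': from fail(10)=15 chase 'b': 15 ⇒ 27;  out=∅∪out(27)=∅
  fail(17) 'cac': from fail(16)=1 chase 'c': 1 ⇒ 21;  out=∅∪out(21)=∅
  fail(22) 'acc': from fail(21)=15 chase 'c': 15→0 ⇒ 15;  out={4}∪out(15)={4}
  fail(24) 'bac': from fail(23)=1 chase 'c': 1 ⇒ 21;  out=∅∪out(21)=∅
  fail(28) 'cba': from fail(27)=7 chase 'a': 7 ⇒ 23;  out=∅∪out(23)=∅
  fail(30) 'cab': from fail(16)=1 chase 'b': 1→0 ⇒ 7;  out=∅∪out(7)=∅
  fail(4) 'aaaa': from fail(3)=2 chase 'a': 2 ⇒ 3;  out=∅∪out(3)=∅
  fail(12) 'bcbb': from fail(11)=27 chase 'b': 27→7 ⇒ 8;  out=∅∪out(8)=∅
  fail(18) 'caca': from fail(17)=21 chase 'a': 21→15 ⇒ 16;  out=∅∪out(16)=∅
  fail(25) 'bacc': from fail(24)=21 chase 'c': 21 ⇒ 22;  out=∅∪out(22)={4}
  fail(29) 'cbac': from fail(28)=23 chase 'c': 23 ⇒ 24;  out={6}∪out(24)={6}
  fail(31) 'cabc': from fail(30)=7 chase 'c': 7 ⇒ 10;  out={7}∪out(10)={7}
  fail(5) 'aaaaa': from fail(4)=3 chase 'a': 3 ⇒ 4;  out=∅∪out(4)=∅
  fail(13) 'bcbbc': from fail(12)=8 chase 'c': 8→7 ⇒ 10;  out=∅∪out(10)=∅
  fail(19) 'cacab': from fail(18)=16 chase 'b': 16 ⇒ 30;  out=∅∪out(30)=∅
  fail(26) 'baccb': from fail(25)=22 chase 'b': 22→15 ⇒ 27;  out={5}∪out(27)={5}
  fail(6) 'aaaaab': from fail(5)=4 chase 'b': 4→3→2→1→0 ⇒ 7;  out={0}∪out(7)={0}
  fail(14) 'bcbbcc': from fail(13)=10 chase 'c': 10→15→0 ⇒ 15;  out={2}∪out(15)={2}
  fail(20) 'cacabc': from fail(19)=30 chase 'c': 30 ⇒ 31;  out={3}∪out(31)={3,7}

Text stream:
pos 0 'b': at 7
pos 1 'a': at 23
pos 2 'c': at 24
pos 3 'c': at 25  emit P4@[1:3]
pos 4 'b': at 26  emit P5@[0:4]
pos 5 'c': at 10 (fail-walked)
pos 6 'b': at 11
pos 7 'b': at 12
pos 8 'a': at 23 (fail-walked)
pos 9 'b': at 7 (fail-walked)
pos 10 'b': at 8
pos 11 'c': at 10 (fail-walked)
pos 12 'b': at 11
pos 13 'b': at 12
pos 14 'c': at 13
pos 15 'c': at 14  emit P2@[10:15]
pos 16 'c': at 15 (fail-walked)
pos 17 'b': at 27
pos 18 'a': at 28
pos 19 'a': at 2 (fail-walked)
pos 20 'a': at 3
pos 21 'c': at 21 (fail-walked)
pos 22 'b': at 27 (fail-walked)
pos 23 'c': at 10 (fail-walked)
pos 24 'b': at 11
pos 25 'b': at 12
pos 26 'c': at 13
pos 27 'c': at 14  emit P2@[22:27]
pos 28 'c': at 15 (fail-walked)
pos 29 'b': at 27
pos 30 'c': at 10 (fail-walked)
pos 31 'a': at 16 (fail-walked)
pos 32 'c': at 17
pos 33 'a': at 18
pos 34 'b': at 19
pos 35 'c': at 20  emit P3@[30:35],P7@[32:35]
pos 36 'a': at 16 (fail-walked)
pos 37 'c': at 17
pos 38 'c': at 22 (fail-walked)  emit P4@[36:38]
pos 39 'c': at 15 (fail-walked)
pos 40 'b': at 27
pos 41 'a': at 28
pos 42 'c': at 29  emit P6@[39:42]
pos 43 'c': at 25 (fail-walked)  emit P4@[41:43]
pos 44 'b': at 26  emit P5@[40:44]
pos 45 'a': at 28 (fail-walked)
pos 46 'c': at 29  emit P6@[43:46]
pos 47 'a': at 16 (fail-walked)
pos 48 'a': at 2 (fail-walked)
pos 49 'a': at 3
pos 50 'a': at 4
pos 51 'a': at 5
pos 52 'b': at 6  emit P0@[47:52]
pos 53 'b': at 8 (fail-walked)
pos 54 'a': at 23 (fail-walked)
pos 55 'b': at 7 (fail-walked)
pos 56 'a': at 23
pos 57 'c': at 24
pos 58 'a': at 16 (fail-walked)
pos 59 'c': at 17
pos 60 'a': at 18
pos 61 'c': at 17 (fail-walked)
pos 62 'c': at 22 (fail-walked)  emit P4@[60:62]
pos 63 'c': at 15 (fail-walked)
pos 64 'b': at 27
pos 65 'c': at 10 (fail-walked)
pos 66 'b': at 11
pos 67 'b': at 12
pos 68 'c': at 13
pos 69 'c': at 14  emit P2@[64:69]
pos 70 'b': at 27 (fail-walked)
pos 71 'c': at 10 (fail-walked)
pos 72 'a': at 16 (fail-walked)
pos 73 'c': at 17
pos 74 'a': at 18

All matches (sorted): [[3,4],[4,5],[15,2],[27,2],[35,3],[35,7],[38,4],[42,6],[43,4],[44,5],[46,6],[52,0],[62,4],[69,2]]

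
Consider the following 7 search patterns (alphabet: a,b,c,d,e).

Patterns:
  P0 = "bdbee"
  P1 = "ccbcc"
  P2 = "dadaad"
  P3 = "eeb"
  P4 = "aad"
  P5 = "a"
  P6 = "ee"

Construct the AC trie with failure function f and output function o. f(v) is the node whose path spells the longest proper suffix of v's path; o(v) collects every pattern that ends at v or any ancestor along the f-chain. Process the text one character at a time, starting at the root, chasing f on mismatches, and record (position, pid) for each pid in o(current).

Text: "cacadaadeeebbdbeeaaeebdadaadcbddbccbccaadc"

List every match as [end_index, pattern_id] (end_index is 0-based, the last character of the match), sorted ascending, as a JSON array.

Construct AC machine:
Trie (insert patterns):
  0='ε' goto a→20 b→1 c→6 d→11 e→17
  1='b' goto d→2
  2='bd' goto b→3
  3='bdb' goto e→4
  4='bdbe' goto e→5
  5='bdbee' goto ·  ←P0
  6='c' goto c→7
  7='cc' goto b→8
  8='ccb' goto c→9
  9='ccbc' goto c→10
  10='ccbcc' goto ·  ←P1
  11='d' goto a→12
  12='da' goto d→13
  13='dad' goto a→14
  14='dada' goto a→15
  15='dadaa' goto d→16
  16='dadaad' goto ·  ←P2
  17='e' goto e→18
  18='ee' goto b→19  ←P6
  19='eeb' goto ·  ←P3
  20='a' goto a→21  ←P5
  21='aa' goto d→22
  22='aad' goto ·  ←P4

BFS fail/out derivation:
  fail(1) 'b': from fail(0)=0 chase 'b': 0 ⇒ 0;  out=∅∪out(0)=∅
  fail(6) 'c': from fail(0)=0 chase 'c': 0 ⇒ 0;  out=∅∪out(0)=∅
  fail(11) 'd': from fail(0)=0 chase 'd': 0 ⇒ 0;  out=∅∪out(0)=∅
  fail(17) 'e': from fail(0)=0 chase 'e': 0 ⇒ 0;  out=∅∪out(0)=∅
  fail(20) 'a': from fail(0)=0 chase 'a': 0 ⇒ 0;  out={5}∪out(0)={5}
  fail(2) 'bd': from fail(1)=0 chase 'd': 0 ⇒ 11;  out=∅∪out(11)=∅
  fail(7) 'cc': from fail(6)=0 chase 'c': 0 ⇒ 6;  out=∅∪out(6)=∅
  fail(12) 'da': from fail(11)=0 chase 'a': 0 ⇒ 20;  out=∅∪out(20)={5}
  fail(18) 'ee': from fail(17)=0 chase 'e': 0 ⇒ 17;  out={6}∪out(17)={6}
  fail(21) 'aa': from fail(20)=0 chase 'a': 0 ⇒ 20;  out=∅∪out(20)={5}
  fail(3) 'bdb': from fail(2)=11 chase 'b': 11→0 ⇒ 1;  out=∅∪out(1)=∅
  fail(8) 'ccb': from fail(7)=6 chase 'b': 6→0 ⇒ 1;  out=∅∪out(1)=∅
  fail(13) 'dad': from fail(12)=20 chase 'd': 20→0 ⇒ 11;  out=∅∪out(11)=∅
  fail(19) 'eeb': from fail(18)=17 chase 'b': 17→0 ⇒ 1;  out={3}∪out(1)={3}
  fail(22) 'aad': from fail(21)=20 chase 'd': 20→0 ⇒ 11;  out={4}∪out(11)={4}
  fail(4) 'bdbe': from fail(3)=1 chase 'e': 1→0 ⇒ 17;  out=∅∪out(17)=∅
  fail(9) 'ccbc': from fail(8)=1 chase 'c': 1→0 ⇒ 6;  out=∅∪out(6)=∅
  fail(14) 'dada': from fail(13)=11 chase 'a': 11 ⇒ 12;  out=∅∪out(12)={5}
  fail(5) 'bdbee': from fail(4)=17 chase 'e': 17 ⇒ 18;  out={0}∪out(18)={0,6}
  fail(10) 'ccbcc': from fail(9)=6 chase 'c': 6 ⇒ 7;  out={1}∪out(7)={1}
  fail(15) 'dadaa': from fail(14)=12 chase 'a': 12→20 ⇒ 21;  out=∅∪out(21)={5}
  fail(16) 'dadaad': from fail(15)=21 chase 'd': 21 ⇒ 22;  out={2}∪out(22)={2,4}

Run:
pos 0 'c': at 6
pos 1 'a': at 20 ·f  → match P5@[1:1]
pos 2 'c': at 6 ·f
pos 3 'a': at 20 ·f  → match P5@[3:3]
pos 4 'd': at 11 ·f
pos 5 'a': at 12  → match P5@[5:5]
pos 6 'a': at 21 ·f  → match P5@[6:6]
pos 7 'd': at 22  → match P4@[5:7]
pos 8 'e': at 17 ·f
pos 9 'e': at 18  → match P6@[8:9]
pos 10 'e': at 18 ·f  → match P6@[9:10]
pos 11 'b': at 19  → match P3@[9:11]
pos 12 'b': at 1 ·f
pos 13 'd': at 2
pos 14 'b': at 3
pos 15 'e': at 4
pos 16 'e': at 5  → match P0@[12:16],P6@[15:16]
pos 17 'a': at 20 ·f  → match P5@[17:17]
pos 18 'a': at 21  → match P5@[18:18]
pos 19 'e': at 17 ·f
pos 20 'e': at 18  → match P6@[19:20]
pos 21 'b': at 19  → match P3@[19:21]
pos 22 'd': at 2 ·f
pos 23 'a': at 12 ·f  → match P5@[23:23]
pos 24 'd': at 13
pos 25 'a': at 14  → match P5@[25:25]
pos 26 'a': at 15  → match P5@[26:26]
pos 27 'd': at 16  → match P2@[22:27],P4@[25:27]
pos 28 'c': at 6 ·f
pos 29 'b': at 1 ·f
pos 30 'd': at 2
pos 31 'd': at 11 ·f
pos 32 'b': at 1 ·f
pos 33 'c': at 6 ·f
pos 34 'c': at 7
pos 35 'b': at 8
pos 36 'c': at 9
pos 37 'c': at 10  → match P1@[33:37]
pos 38 'a': at 20 ·f  → match P5@[38:38]
pos 39 'a': at 21  → match P5@[39:39]
pos 40 'd': at 22  → match P4@[38:40]
pos 41 'c': at 6 ·f

Matches: [[1,5],[3,5],[5,5],[6,5],[7,4],[9,6],[10,6],[11,3],[16,0],[16,6],[17,5],[18,5],[20,6],[21,3],[23,5],[25,5],[26,5],[27,2],[27,4],[37,1],[38,5],[39,5],[40,4]]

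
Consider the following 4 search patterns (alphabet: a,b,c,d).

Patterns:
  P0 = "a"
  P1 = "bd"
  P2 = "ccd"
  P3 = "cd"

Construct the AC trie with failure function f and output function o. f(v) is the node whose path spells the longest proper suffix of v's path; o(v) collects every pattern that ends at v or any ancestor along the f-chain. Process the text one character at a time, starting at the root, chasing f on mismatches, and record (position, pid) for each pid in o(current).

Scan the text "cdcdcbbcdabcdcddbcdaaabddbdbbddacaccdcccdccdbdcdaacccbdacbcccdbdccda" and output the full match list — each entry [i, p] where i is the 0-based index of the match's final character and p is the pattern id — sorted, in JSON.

Build:
Trie (insert patterns):
  0='ε' goto a→1 b→2 c→4
  1='a' goto ·  ←P0
  2='b' goto d→3
  3='bd' goto ·  ←P1
  4='c' goto c→5 d→7
  5='cc' goto d→6
  6='ccd' goto ·  ←P2
  7='cd' goto ·  ←P3

BFS fail/out derivation:
  n1('a'): parent n0 fail=0; on 'a' 0 → fail=0;  out {0}∪∅={0}
  n2('b'): parent n0 fail=0; on 'b' 0 → fail=0;  out ∅∪∅=∅
  n4('c'): parent n0 fail=0; on 'c' 0 → fail=0;  out ∅∪∅=∅
  n3('bd'): parent n2 fail=0; on 'd' 0 → fail=0;  out {1}∪∅={1}
  n5('cc'): parent n4 fail=0; on 'c' 0 → fail=4;  out ∅∪∅=∅
  n7('cd'): parent n4 fail=0; on 'd' 0 → fail=0;  out {3}∪∅={3}
  n6('ccd'): parent n5 fail=4; on 'd' 4 → fail=7;  out {2}∪{3}={2,3}

Text stream:
i=0 'c': node 0→4
i=1 'd': node 4→7  emit P3@[0:1]
i=2 'c': node 7→4 (fail-walked)
i=3 'd': node 4→7  emit P3@[2:3]
i=4 'c': node 7→4 (fail-walked)
i=5 'b': node 4→2 (fail-walked)
i=6 'b': node 2→2 (fail-walked)
i=7 'c': node 2→4 (fail-walked)
i=8 'd': node 4→7  emit P3@[7:8]
i=9 'a': node 7→1 (fail-walked)  emit P0@[9:9]
i=10 'b': node 1→2 (fail-walked)
i=11 'c': node 2→4 (fail-walked)
i=12 'd': node 4→7  emit P3@[11:12]
i=13 'c': node 7→4 (fail-walked)
i=14 'd': node 4→7  emit P3@[13:14]
i=15 'd': node 7→0 (fail-walked)
i=16 'b': node 0→2
i=17 'c': node 2→4 (fail-walked)
i=18 'd': node 4→7  emit P3@[17:18]
i=19 'a': node 7→1 (fail-walked)  emit P0@[19:19]
i=20 'a': node 1→1 (fail-walked)  emit P0@[20:20]
i=21 'a': node 1→1 (fail-walked)  emit P0@[21:21]
i=22 'b': node 1→2 (fail-walked)
i=23 'd': node 2→3  emit P1@[22:23]
i=24 'd': node 3→0 (fail-walked)
i=25 'b': node 0→2
i=26 'd': node 2→3  emit P1@[25:26]
i=27 'b': node 3→2 (fail-walked)
i=28 'b': node 2→2 (fail-walked)
i=29 'd': node 2→3  emit P1@[28:29]
i=30 'd': node 3→0 (fail-walked)
i=31 'a': node 0→1  emit P0@[31:31]
i=32 'c': node 1→4 (fail-walked)
i=33 'a': node 4→1 (fail-walked)  emit P0@[33:33]
i=34 'c': node 1→4 (fail-walked)
i=35 'c': node 4→5
i=36 'd': node 5→6  emit P2@[34:36],P3@[35:36]
i=37 'c': node 6→4 (fail-walked)
i=38 'c': node 4→5
i=39 'c': node 5→5 (fail-walked)
i=40 'd': node 5→6  emit P2@[38:40],P3@[39:40]
i=41 'c': node 6→4 (fail-walked)
i=42 'c': node 4→5
i=43 'd': node 5→6  emit P2@[41:43],P3@[42:43]
i=44 'b': node 6→2 (fail-walked)
i=45 'd': node 2→3  emit P1@[44:45]
i=46 'c': node 3→4 (fail-walked)
i=47 'd': node 4→7  emit P3@[46:47]
i=48 'a': node 7→1 (fail-walked)  emit P0@[48:48]
i=49 'a': node 1→1 (fail-walked)  emit P0@[49:49]
i=50 'c': node 1→4 (fail-walked)
i=51 'c': node 4→5
i=52 'c': node 5→5 (fail-walked)
i=53 'b': node 5→2 (fail-walked)
i=54 'd': node 2→3  emit P1@[53:54]
i=55 'a': node 3→1 (fail-walked)  emit P0@[55:55]
i=56 'c': node 1→4 (fail-walked)
i=57 'b': node 4→2 (fail-walked)
i=58 'c': node 2→4 (fail-walked)
i=59 'c': node 4→5
i=60 'c': node 5→5 (fail-walked)
i=61 'd': node 5→6  emit P2@[59:61],P3@[60:61]
i=62 'b': node 6→2 (fail-walked)
i=63 'd': node 2→3  emit P1@[62:63]
i=64 'c': node 3→4 (fail-walked)
i=65 'c': node 4→5
i=66 'd': node 5→6  emit P2@[64:66],P3@[65:66]
i=67 'a': node 6→1 (fail-walked)  emit P0@[67:67]

All matches (sorted): [[1,3],[3,3],[8,3],[9,0],[12,3],[14,3],[18,3],[19,0],[20,0],[21,0],[23,1],[26,1],[29,1],[31,0],[33,0],[36,2],[36,3],[40,2],[40,3],[43,2],[43,3],[45,1],[47,3],[48,0],[49,0],[54,1],[55,0],[61,2],[61,3],[63,1],[66,2],[66,3],[67,0]]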